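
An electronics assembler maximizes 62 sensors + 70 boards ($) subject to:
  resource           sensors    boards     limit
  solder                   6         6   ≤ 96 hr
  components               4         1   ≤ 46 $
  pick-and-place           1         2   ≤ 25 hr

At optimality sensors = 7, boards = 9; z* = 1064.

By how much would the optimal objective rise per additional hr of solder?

Binding: solder and pick-and-place. Non-binding: components (9 unused).
Slack constraints have shadow price 0 (complementary slackness).
The binding rows give the dual system: 6·y_solder + 1·y_pick-and-place = 62 and 6·y_solder + 2·y_pick-and-place = 70.
→ y_solder = 9 and y_pick-and-place = 8.
Shadow price of solder = 9.

9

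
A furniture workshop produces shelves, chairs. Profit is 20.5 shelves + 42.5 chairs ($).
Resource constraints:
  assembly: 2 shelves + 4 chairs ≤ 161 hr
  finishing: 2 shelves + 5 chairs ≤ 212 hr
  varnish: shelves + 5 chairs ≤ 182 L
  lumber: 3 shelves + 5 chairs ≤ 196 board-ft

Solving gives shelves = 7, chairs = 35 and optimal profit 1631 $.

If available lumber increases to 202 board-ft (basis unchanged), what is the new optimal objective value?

1667

Check each constraint at x*: assembly 154/161 (slack 7); finishing 189/212 (slack 23); varnish 182/182 (tight); lumber 196/196 (tight).
Slack constraints have shadow price 0 (complementary slackness).
From A_Bᵀ y = c: 1·y_varnish + 3·y_lumber = 20.5; 5·y_varnish + 5·y_lumber = 42.5.
→ y_varnish = 2.5 and y_lumber = 6.
Δz = y_lumber·Δb = 6 × (6) = 36, so new z* = 1631 + 36 = 1667.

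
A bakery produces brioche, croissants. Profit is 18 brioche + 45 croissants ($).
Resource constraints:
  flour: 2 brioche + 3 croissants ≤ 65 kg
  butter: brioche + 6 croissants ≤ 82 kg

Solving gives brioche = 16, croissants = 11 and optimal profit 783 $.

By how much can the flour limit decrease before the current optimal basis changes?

Binding constraints: flour, butter. The basis is B = [[2,3],[1,6]] with det 9.
Per unit decrease in flour, x* moves by d = (-0.6667, 0.1111).
The basis stays optimal until brioche reaches 0; allowable decrease = 24 kg.

24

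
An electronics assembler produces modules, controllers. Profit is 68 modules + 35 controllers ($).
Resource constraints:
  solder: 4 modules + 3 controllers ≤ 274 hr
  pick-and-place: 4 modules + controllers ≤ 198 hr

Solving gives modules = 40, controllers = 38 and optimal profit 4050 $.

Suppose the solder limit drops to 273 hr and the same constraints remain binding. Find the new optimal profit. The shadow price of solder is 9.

Δb = -1, so new z* = 4050 + (9)·(-1) = 4050 − 9 = 4041.

4041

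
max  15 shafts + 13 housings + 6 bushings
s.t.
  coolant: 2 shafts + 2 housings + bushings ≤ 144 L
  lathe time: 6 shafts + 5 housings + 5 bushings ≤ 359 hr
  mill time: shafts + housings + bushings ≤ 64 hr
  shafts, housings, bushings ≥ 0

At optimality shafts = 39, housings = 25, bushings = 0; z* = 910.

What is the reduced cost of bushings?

At the optimum: coolant uses 128 of 144 (slack = 16); lathe time uses 359 of 359 (binding); mill time uses 64 of 64 (binding).
By complementary slackness, y = 0 for the non-binding constraint.
The binding rows give the dual system: 6·y_lathe time + 1·y_mill time = 15 and 5·y_lathe time + 1·y_mill time = 13.
→ y_lathe time = 2 and y_mill time = 3.
Reduced cost of bushings: c₃ − yᵀa₃ = 6 − (2·5 + 3·1) = 6 − 13 = -7.

-7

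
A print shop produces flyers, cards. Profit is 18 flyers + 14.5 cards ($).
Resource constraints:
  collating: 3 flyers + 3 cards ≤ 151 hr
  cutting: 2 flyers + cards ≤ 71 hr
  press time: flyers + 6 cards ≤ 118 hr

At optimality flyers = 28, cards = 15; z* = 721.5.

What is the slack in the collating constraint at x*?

22

collating used = 3·28 + 3·15 = 129; slack = 151 − 129 = 22.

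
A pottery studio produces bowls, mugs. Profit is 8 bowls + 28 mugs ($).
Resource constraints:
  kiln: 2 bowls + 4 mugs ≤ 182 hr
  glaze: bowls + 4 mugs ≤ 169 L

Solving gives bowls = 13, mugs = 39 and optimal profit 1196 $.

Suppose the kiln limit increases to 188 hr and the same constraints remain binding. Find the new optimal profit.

Both kiln and glaze are binding at x*.
Dual feasibility on the basic columns requires 2·y_kiln + 1·y_glaze = 8, 4·y_kiln + 4·y_glaze = 28.
This yields shadow prices y_kiln = 1, y_glaze = 6.
Δz = y_kiln·Δb = 1 × (6) = 6, so new z* = 1196 + 6 = 1202.

1202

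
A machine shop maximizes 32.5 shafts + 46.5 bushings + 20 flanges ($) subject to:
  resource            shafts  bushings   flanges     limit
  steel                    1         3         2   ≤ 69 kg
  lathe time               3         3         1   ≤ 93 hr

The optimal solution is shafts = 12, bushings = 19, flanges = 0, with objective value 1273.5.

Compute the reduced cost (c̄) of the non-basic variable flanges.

Both steel and lathe time are binding at x*.
The binding rows give the dual system: 1·y_steel + 3·y_lathe time = 32.5 and 3·y_steel + 3·y_lathe time = 46.5.
This yields shadow prices y_steel = 7, y_lathe time = 8.5.
Reduced cost of flanges: c₃ − yᵀa₃ = 20 − (7·2 + 8.5·1) = 20 − 22.5 = -2.5.

-2.5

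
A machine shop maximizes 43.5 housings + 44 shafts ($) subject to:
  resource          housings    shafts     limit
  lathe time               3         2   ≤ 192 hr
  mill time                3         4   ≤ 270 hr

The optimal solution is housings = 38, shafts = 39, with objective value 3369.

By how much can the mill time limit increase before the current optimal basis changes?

114

Binding constraints: lathe time, mill time. The basis is B = [[3,2],[3,4]] with det 6.
Per unit increase in mill time, x* moves by d = (-0.3333, 0.5).
The basis stays optimal until housings reaches 0; allowable increase = 114 hr.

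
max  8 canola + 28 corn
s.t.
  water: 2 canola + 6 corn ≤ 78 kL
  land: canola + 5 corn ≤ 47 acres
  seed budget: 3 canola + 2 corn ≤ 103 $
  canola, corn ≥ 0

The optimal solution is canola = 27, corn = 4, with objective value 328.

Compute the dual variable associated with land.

2

Check each constraint at x*: water 78/78 (tight); land 47/47 (tight); seed budget 89/103 (slack 14).
By complementary slackness, y = 0 for the non-binding constraint.
Dual feasibility on the basic columns requires 2·y_water + 1·y_land = 8, 6·y_water + 5·y_land = 28.
Solving: y_water = 3, y_land = 2.
Shadow price of land = 2.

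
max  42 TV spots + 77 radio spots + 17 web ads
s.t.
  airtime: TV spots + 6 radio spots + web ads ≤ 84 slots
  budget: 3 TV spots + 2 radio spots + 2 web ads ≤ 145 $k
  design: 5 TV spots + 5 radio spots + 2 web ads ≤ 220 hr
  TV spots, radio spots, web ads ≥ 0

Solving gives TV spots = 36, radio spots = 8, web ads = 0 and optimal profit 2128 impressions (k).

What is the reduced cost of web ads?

Binding: airtime and design. Non-binding: budget (21 unused).
Since budget is not tight, its dual is 0.
From A_Bᵀ y = c: 1·y_airtime + 5·y_design = 42; 6·y_airtime + 5·y_design = 77.
Solving: y_airtime = 7, y_design = 7.
Reduced cost of web ads: c₃ − yᵀa₃ = 17 − (7·1 + 7·2) = 17 − 21 = -4.

-4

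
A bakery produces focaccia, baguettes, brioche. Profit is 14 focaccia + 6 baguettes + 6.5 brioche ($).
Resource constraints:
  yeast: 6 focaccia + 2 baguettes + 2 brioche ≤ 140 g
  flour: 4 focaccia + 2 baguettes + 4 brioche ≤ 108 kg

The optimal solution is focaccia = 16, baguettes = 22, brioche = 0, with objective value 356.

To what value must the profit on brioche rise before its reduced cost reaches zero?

Both yeast and flour are binding at x*.
From A_Bᵀ y = c: 6·y_yeast + 4·y_flour = 14; 2·y_yeast + 2·y_flour = 6.
Solving: y_yeast = 1, y_flour = 2.
brioche enters the basis when its profit ≥ yᵀa₃ = 1·2 + 2·4 = 10.

10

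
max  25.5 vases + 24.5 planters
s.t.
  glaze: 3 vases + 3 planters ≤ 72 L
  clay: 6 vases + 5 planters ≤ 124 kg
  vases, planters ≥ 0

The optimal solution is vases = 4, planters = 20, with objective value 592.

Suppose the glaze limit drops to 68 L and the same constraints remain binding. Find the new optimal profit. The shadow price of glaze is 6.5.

Δb = -4, so new z* = 592 + (6.5)·(-4) = 592 − 26 = 566.

566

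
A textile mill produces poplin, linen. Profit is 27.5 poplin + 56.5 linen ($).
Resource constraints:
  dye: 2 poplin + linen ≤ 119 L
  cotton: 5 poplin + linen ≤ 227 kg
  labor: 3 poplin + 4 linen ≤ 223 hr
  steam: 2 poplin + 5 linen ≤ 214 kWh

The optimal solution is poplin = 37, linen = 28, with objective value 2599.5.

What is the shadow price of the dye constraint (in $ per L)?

Check each constraint at x*: dye 102/119 (slack 17); cotton 213/227 (slack 14); labor 223/223 (tight); steam 214/214 (tight).
Slack constraints have shadow price 0 (complementary slackness).
Dual feasibility on the basic columns requires 3·y_labor + 2·y_steam = 27.5, 4·y_labor + 5·y_steam = 56.5.
Solving: y_labor = 3.5, y_steam = 8.5.
Shadow price of dye = 0.

0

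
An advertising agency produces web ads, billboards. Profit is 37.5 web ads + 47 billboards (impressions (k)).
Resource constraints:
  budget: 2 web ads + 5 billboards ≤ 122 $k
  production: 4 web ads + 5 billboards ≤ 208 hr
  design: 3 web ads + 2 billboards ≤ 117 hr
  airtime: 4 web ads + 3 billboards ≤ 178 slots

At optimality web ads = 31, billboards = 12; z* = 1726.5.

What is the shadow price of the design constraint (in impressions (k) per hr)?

8.5

At the optimum: budget uses 122 of 122 (binding); production uses 184 of 208 (slack = 24); design uses 117 of 117 (binding); airtime uses 160 of 178 (slack = 18).
Slack constraints have shadow price 0 (complementary slackness).
Dual feasibility on the basic columns requires 2·y_budget + 3·y_design = 37.5, 5·y_budget + 2·y_design = 47.
Solving: y_budget = 6, y_design = 8.5.
Shadow price of design = 8.5.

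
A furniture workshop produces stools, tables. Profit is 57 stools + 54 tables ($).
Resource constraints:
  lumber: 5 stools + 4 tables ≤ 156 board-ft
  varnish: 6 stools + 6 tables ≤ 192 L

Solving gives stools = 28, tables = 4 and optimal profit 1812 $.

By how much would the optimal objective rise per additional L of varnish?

7

At the optimum: lumber uses 156 of 156 (binding); varnish uses 192 of 192 (binding).
Dual feasibility on the basic columns requires 5·y_lumber + 6·y_varnish = 57, 4·y_lumber + 6·y_varnish = 54.
Solving: y_lumber = 3, y_varnish = 7.
Shadow price of varnish = 7.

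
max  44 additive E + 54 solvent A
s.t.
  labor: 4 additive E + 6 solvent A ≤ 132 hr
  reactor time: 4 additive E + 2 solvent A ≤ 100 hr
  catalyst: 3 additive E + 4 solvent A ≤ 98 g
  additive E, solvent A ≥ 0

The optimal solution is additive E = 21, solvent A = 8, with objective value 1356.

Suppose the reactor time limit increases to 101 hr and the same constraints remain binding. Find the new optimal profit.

Binding: labor and reactor time. Non-binding: catalyst (3 unused).
Since catalyst is not tight, its dual is 0.
From A_Bᵀ y = c: 4·y_labor + 4·y_reactor time = 44; 6·y_labor + 2·y_reactor time = 54.
→ y_labor = 8 and y_reactor time = 3.
Δz = y_reactor time·Δb = 3 × (1) = 3, so new z* = 1356 + 3 = 1359.

1359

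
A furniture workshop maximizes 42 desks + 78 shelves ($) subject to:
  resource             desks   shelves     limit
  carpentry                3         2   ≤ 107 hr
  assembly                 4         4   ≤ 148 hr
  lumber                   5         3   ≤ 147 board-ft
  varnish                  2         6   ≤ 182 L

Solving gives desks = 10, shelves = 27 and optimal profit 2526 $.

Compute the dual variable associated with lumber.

At the optimum: carpentry uses 84 of 107 (slack = 23); assembly uses 148 of 148 (binding); lumber uses 131 of 147 (slack = 16); varnish uses 182 of 182 (binding).
By complementary slackness, y = 0 for the non-binding constraints.
Dual feasibility on the basic columns requires 4·y_assembly + 2·y_varnish = 42, 4·y_assembly + 6·y_varnish = 78.
This yields shadow prices y_assembly = 6, y_varnish = 9.
Shadow price of lumber = 0.

0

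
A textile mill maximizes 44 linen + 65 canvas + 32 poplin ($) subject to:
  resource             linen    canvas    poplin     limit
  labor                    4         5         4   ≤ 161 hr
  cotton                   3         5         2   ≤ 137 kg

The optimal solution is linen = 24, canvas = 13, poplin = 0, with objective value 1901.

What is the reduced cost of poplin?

-4

Check each constraint at x*: labor 161/161 (tight); cotton 137/137 (tight).
From A_Bᵀ y = c: 4·y_labor + 3·y_cotton = 44; 5·y_labor + 5·y_cotton = 65.
→ y_labor = 5 and y_cotton = 8.
Reduced cost of poplin: c₃ − yᵀa₃ = 32 − (5·4 + 8·2) = 32 − 36 = -4.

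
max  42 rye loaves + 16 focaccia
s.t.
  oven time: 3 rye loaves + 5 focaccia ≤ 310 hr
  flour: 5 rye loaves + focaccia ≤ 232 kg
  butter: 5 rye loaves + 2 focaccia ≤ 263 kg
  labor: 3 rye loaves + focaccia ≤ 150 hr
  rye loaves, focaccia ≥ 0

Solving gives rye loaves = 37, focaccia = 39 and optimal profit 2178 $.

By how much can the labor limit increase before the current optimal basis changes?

1.6

Binding constraints: butter, labor. The basis is B = [[5,2],[3,1]] with det -1.
Per unit increase in labor, x* moves by d = (2, -5).
The basis stays optimal until flour becomes binding; allowable increase = 1.6 hr.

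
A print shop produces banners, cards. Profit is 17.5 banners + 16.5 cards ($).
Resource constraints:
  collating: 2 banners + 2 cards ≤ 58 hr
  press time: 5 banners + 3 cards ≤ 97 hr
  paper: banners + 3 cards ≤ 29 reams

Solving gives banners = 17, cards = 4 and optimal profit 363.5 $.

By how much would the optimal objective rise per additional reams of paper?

2.5

Binding: press time and paper. Non-binding: collating (16 unused).
By complementary slackness, y = 0 for the non-binding constraint.
The binding rows give the dual system: 5·y_press time + 1·y_paper = 17.5 and 3·y_press time + 3·y_paper = 16.5.
This yields shadow prices y_press time = 3, y_paper = 2.5.
Shadow price of paper = 2.5.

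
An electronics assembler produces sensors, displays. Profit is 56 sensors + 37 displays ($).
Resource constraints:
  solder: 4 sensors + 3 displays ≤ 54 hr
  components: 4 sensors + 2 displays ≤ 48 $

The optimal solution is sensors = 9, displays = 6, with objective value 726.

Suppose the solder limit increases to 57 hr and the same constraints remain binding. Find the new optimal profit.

753

Both solder and components are binding at x*.
The binding rows give the dual system: 4·y_solder + 4·y_components = 56 and 3·y_solder + 2·y_components = 37.
Solving: y_solder = 9, y_components = 5.
Δz = y_solder·Δb = 9 × (3) = 27, so new z* = 726 + 27 = 753.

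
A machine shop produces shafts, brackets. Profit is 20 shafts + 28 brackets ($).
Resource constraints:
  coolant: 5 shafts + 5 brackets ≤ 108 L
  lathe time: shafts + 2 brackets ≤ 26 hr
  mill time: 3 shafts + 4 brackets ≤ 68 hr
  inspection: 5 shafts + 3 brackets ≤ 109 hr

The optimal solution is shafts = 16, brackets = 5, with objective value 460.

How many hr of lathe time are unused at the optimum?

0

lathe time used = 1·16 + 2·5 = 26; slack = 26 − 26 = 0.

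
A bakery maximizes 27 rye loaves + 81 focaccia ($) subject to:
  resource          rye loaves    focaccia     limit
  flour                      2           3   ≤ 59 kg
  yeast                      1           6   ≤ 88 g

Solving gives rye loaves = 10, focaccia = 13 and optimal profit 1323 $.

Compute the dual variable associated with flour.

Both flour and yeast are binding at x*.
Dual feasibility on the basic columns requires 2·y_flour + 1·y_yeast = 27, 3·y_flour + 6·y_yeast = 81.
Solving: y_flour = 9, y_yeast = 9.
Shadow price of flour = 9.

9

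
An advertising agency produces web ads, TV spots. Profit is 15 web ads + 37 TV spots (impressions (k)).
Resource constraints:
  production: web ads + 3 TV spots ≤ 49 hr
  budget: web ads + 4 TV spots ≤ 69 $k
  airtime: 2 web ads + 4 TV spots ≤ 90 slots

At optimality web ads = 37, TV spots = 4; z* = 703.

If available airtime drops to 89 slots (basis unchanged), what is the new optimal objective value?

At the optimum: production uses 49 of 49 (binding); budget uses 53 of 69 (slack = 16); airtime uses 90 of 90 (binding).
Slack constraints have shadow price 0 (complementary slackness).
From A_Bᵀ y = c: 1·y_production + 2·y_airtime = 15; 3·y_production + 4·y_airtime = 37.
This yields shadow prices y_production = 7, y_airtime = 4.
Δz = y_airtime·Δb = 4 × (-1) = -4, so new z* = 703 − 4 = 699.

699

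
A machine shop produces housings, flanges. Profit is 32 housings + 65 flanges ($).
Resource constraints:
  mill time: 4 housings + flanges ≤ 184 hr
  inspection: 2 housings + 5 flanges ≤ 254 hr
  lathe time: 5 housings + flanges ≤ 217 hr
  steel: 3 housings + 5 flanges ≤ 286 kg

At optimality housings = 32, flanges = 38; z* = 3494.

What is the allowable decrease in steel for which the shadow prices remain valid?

Binding constraints: inspection, steel. The basis is B = [[2,5],[3,5]] with det -5.
Per unit decrease in steel, x* moves by d = (-1, 0.4).
The basis stays optimal until housings reaches 0; allowable decrease = 32 kg.

32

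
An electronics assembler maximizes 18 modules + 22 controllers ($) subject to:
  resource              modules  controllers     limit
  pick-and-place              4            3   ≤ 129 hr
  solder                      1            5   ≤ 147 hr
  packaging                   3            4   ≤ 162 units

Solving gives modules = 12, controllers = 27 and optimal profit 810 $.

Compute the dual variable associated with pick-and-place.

4

At the optimum: pick-and-place uses 129 of 129 (binding); solder uses 147 of 147 (binding); packaging uses 144 of 162 (slack = 18).
By complementary slackness, y = 0 for the non-binding constraint.
From A_Bᵀ y = c: 4·y_pick-and-place + 1·y_solder = 18; 3·y_pick-and-place + 5·y_solder = 22.
Solving: y_pick-and-place = 4, y_solder = 2.
Shadow price of pick-and-place = 4.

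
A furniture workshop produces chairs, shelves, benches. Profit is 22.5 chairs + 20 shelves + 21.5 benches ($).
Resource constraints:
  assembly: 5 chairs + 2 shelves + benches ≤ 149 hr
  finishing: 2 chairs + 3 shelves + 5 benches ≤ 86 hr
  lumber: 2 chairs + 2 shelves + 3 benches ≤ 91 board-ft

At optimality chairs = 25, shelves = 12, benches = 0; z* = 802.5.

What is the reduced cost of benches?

-6

Binding: assembly and finishing. Non-binding: lumber (17 unused).
Since lumber is not tight, its dual is 0.
From A_Bᵀ y = c: 5·y_assembly + 2·y_finishing = 22.5; 2·y_assembly + 3·y_finishing = 20.
→ y_assembly = 2.5 and y_finishing = 5.
Reduced cost of benches: c₃ − yᵀa₃ = 21.5 − (2.5·1 + 5·5) = 21.5 − 27.5 = -6.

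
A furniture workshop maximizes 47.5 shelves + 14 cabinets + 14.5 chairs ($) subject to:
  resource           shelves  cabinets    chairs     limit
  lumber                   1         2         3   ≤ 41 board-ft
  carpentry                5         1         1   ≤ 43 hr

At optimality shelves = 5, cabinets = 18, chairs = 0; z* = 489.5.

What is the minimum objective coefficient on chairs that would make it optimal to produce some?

Both lumber and carpentry are binding at x*.
The binding rows give the dual system: 1·y_lumber + 5·y_carpentry = 47.5 and 2·y_lumber + 1·y_carpentry = 14.
Solving: y_lumber = 2.5, y_carpentry = 9.
chairs enters the basis when its profit ≥ yᵀa₃ = 2.5·3 + 9·1 = 16.5.

16.5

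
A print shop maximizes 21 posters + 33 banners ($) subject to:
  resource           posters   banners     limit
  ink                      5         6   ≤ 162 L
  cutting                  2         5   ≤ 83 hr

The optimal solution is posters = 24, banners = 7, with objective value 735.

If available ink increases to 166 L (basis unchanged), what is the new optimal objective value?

747

Check each constraint at x*: ink 162/162 (tight); cutting 83/83 (tight).
From A_Bᵀ y = c: 5·y_ink + 2·y_cutting = 21; 6·y_ink + 5·y_cutting = 33.
→ y_ink = 3 and y_cutting = 3.
Δz = y_ink·Δb = 3 × (4) = 12, so new z* = 735 + 12 = 747.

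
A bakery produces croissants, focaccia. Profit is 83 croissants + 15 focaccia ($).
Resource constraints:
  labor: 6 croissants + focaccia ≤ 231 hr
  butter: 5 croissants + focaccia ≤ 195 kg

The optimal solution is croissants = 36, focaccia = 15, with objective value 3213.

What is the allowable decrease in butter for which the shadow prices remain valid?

2.5

Binding constraints: labor, butter. The basis is B = [[6,1],[5,1]] with det 1.
Per unit decrease in butter, x* moves by d = (1, -6).
The basis stays optimal until focaccia reaches 0; allowable decrease = 2.5 kg.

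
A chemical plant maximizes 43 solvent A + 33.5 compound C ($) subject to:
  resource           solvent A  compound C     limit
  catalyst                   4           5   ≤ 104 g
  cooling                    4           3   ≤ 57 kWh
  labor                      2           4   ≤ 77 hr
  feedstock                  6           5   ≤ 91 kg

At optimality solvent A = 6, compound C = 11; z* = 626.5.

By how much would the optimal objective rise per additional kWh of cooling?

Check each constraint at x*: catalyst 79/104 (slack 25); cooling 57/57 (tight); labor 56/77 (slack 21); feedstock 91/91 (tight).
By complementary slackness, y = 0 for the non-binding constraints.
Dual feasibility on the basic columns requires 4·y_cooling + 6·y_feedstock = 43, 3·y_cooling + 5·y_feedstock = 33.5.
Solving: y_cooling = 7, y_feedstock = 2.5.
Shadow price of cooling = 7.

7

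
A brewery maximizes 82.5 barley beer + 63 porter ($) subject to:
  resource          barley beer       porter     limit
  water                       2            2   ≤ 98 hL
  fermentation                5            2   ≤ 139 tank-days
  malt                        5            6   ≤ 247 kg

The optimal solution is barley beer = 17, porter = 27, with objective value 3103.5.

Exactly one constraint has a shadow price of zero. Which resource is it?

water

water: 88/98 (slack 10)
fermentation: 139/139 (binding)
malt: 247/247 (binding)
By complementary slackness, a constraint with positive slack has shadow price 0 → water.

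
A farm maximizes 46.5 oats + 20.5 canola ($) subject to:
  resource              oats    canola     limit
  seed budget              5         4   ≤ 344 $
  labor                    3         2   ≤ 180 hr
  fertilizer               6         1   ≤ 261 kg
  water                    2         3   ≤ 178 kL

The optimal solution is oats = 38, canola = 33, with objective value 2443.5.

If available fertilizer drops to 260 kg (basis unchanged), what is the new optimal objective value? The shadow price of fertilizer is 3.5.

2440

Δb = -1, so new z* = 2443.5 + (3.5)·(-1) = 2443.5 − 3.5 = 2440.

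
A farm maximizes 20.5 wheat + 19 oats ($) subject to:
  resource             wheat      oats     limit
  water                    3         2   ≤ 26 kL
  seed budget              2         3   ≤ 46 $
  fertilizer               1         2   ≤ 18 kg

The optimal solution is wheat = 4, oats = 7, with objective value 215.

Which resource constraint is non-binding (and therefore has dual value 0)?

water: 26/26 (binding)
seed budget: 29/46 (slack 17)
fertilizer: 18/18 (binding)
By complementary slackness, a constraint with positive slack has shadow price 0 → seed budget.

seed budget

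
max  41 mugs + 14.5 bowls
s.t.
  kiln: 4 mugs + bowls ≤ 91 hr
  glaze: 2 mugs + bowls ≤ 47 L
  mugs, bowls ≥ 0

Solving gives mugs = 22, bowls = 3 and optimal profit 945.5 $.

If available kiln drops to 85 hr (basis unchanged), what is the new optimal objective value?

909.5

At the optimum: kiln uses 91 of 91 (binding); glaze uses 47 of 47 (binding).
Dual feasibility on the basic columns requires 4·y_kiln + 2·y_glaze = 41, 1·y_kiln + 1·y_glaze = 14.5.
Solving: y_kiln = 6, y_glaze = 8.5.
Δz = y_kiln·Δb = 6 × (-6) = -36, so new z* = 945.5 − 36 = 909.5.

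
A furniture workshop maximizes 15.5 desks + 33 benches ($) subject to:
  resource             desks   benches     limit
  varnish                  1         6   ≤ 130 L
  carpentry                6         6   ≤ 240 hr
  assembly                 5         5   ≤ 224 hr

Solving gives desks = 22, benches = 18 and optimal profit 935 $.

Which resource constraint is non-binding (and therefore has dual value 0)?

varnish: 130/130 (binding)
carpentry: 240/240 (binding)
assembly: 200/224 (slack 24)
By complementary slackness, a constraint with positive slack has shadow price 0 → assembly.

assembly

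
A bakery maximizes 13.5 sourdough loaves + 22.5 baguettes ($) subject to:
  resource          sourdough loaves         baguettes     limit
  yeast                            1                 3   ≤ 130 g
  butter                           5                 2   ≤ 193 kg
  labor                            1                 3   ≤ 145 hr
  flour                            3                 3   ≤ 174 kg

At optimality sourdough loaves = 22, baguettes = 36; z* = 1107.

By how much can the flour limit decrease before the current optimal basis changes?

44

Binding constraints: yeast, flour. The basis is B = [[1,3],[3,3]] with det -6.
Per unit decrease in flour, x* moves by d = (-0.5, 0.1667).
The basis stays optimal until sourdough loaves reaches 0; allowable decrease = 44 kg.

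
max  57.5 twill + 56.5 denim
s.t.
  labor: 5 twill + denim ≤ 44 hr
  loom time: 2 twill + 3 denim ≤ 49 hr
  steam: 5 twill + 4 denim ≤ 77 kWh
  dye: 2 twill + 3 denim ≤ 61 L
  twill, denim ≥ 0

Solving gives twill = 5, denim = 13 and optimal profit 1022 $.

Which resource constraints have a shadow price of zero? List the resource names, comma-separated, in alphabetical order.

dye, labor

labor: 38/44 (slack 6)
loom time: 49/49 (binding)
steam: 77/77 (binding)
dye: 49/61 (slack 12)
By complementary slackness, a constraint with positive slack has shadow price 0 → dye, labor.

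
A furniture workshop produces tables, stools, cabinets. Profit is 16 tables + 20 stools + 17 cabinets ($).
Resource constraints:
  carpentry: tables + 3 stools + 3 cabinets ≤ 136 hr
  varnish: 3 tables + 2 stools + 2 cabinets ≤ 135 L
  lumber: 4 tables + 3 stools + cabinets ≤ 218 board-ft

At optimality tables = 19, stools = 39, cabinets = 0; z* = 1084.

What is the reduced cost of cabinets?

Check each constraint at x*: carpentry 136/136 (tight); varnish 135/135 (tight); lumber 193/218 (slack 25).
Since lumber is not tight, its dual is 0.
The binding rows give the dual system: 1·y_carpentry + 3·y_varnish = 16 and 3·y_carpentry + 2·y_varnish = 20.
→ y_carpentry = 4 and y_varnish = 4.
Reduced cost of cabinets: c₃ − yᵀa₃ = 17 − (4·3 + 4·2) = 17 − 20 = -3.

-3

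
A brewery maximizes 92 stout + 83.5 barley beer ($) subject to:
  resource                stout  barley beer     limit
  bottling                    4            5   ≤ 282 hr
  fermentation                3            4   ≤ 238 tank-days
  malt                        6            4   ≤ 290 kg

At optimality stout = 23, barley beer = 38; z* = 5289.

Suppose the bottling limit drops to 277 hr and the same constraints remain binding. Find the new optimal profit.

Binding: bottling and malt. Non-binding: fermentation (17 unused).
Since fermentation is not tight, its dual is 0.
From A_Bᵀ y = c: 4·y_bottling + 6·y_malt = 92; 5·y_bottling + 4·y_malt = 83.5.
→ y_bottling = 9.5 and y_malt = 9.
Δz = y_bottling·Δb = 9.5 × (-5) = -47.5, so new z* = 5289 − 47.5 = 5241.5.

5241.5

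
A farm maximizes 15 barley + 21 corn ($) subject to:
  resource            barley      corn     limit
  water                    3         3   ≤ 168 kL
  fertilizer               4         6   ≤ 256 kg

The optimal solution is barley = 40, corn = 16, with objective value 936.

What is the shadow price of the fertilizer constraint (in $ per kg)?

At the optimum: water uses 168 of 168 (binding); fertilizer uses 256 of 256 (binding).
Dual feasibility on the basic columns requires 3·y_water + 4·y_fertilizer = 15, 3·y_water + 6·y_fertilizer = 21.
Solving: y_water = 1, y_fertilizer = 3.
Shadow price of fertilizer = 3.

3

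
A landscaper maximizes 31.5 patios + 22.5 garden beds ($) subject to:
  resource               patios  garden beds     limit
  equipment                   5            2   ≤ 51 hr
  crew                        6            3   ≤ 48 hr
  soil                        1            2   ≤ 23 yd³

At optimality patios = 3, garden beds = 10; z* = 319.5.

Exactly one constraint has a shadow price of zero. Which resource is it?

equipment

equipment: 35/51 (slack 16)
crew: 48/48 (binding)
soil: 23/23 (binding)
By complementary slackness, a constraint with positive slack has shadow price 0 → equipment.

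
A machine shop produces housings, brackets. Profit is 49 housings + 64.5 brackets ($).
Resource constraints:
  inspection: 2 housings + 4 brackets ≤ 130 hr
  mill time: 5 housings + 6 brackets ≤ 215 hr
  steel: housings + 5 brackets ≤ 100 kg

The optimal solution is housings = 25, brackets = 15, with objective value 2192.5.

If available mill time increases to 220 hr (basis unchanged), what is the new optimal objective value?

At the optimum: inspection uses 110 of 130 (slack = 20); mill time uses 215 of 215 (binding); steel uses 100 of 100 (binding).
Since inspection is not tight, its dual is 0.
The binding rows give the dual system: 5·y_mill time + 1·y_steel = 49 and 6·y_mill time + 5·y_steel = 64.5.
→ y_mill time = 9.5 and y_steel = 1.5.
Δz = y_mill time·Δb = 9.5 × (5) = 47.5, so new z* = 2192.5 + 47.5 = 2240.

2240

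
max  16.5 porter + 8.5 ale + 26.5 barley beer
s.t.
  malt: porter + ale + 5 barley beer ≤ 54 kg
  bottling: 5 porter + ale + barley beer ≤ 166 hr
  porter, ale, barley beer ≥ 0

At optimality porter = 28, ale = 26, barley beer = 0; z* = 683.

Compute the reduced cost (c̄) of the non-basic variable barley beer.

-8

Both malt and bottling are binding at x*.
From A_Bᵀ y = c: 1·y_malt + 5·y_bottling = 16.5; 1·y_malt + 1·y_bottling = 8.5.
Solving: y_malt = 6.5, y_bottling = 2.
Reduced cost of barley beer: c₃ − yᵀa₃ = 26.5 − (6.5·5 + 2·1) = 26.5 − 34.5 = -8.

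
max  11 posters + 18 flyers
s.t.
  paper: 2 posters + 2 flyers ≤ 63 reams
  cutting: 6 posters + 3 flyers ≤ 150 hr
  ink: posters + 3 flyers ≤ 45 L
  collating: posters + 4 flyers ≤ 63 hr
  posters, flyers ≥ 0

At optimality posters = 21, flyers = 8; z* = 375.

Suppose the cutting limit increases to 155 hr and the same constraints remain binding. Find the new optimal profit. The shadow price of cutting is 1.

Δb = 5, so new z* = 375 + (1)·(5) = 375 + 5 = 380.

380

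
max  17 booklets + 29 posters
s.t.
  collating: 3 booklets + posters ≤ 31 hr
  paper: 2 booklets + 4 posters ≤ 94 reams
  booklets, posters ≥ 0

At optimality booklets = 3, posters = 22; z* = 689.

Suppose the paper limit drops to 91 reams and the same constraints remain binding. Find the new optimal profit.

Both collating and paper are binding at x*.
Dual feasibility on the basic columns requires 3·y_collating + 2·y_paper = 17, 1·y_collating + 4·y_paper = 29.
→ y_collating = 1 and y_paper = 7.
Δz = y_paper·Δb = 7 × (-3) = -21, so new z* = 689 − 21 = 668.

668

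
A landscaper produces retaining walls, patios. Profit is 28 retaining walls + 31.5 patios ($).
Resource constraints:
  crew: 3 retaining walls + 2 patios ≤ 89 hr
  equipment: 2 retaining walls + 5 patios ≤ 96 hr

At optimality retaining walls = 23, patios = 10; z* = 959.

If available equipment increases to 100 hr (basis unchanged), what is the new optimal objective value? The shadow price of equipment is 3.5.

Δb = 4, so new z* = 959 + (3.5)·(4) = 959 + 14 = 973.

973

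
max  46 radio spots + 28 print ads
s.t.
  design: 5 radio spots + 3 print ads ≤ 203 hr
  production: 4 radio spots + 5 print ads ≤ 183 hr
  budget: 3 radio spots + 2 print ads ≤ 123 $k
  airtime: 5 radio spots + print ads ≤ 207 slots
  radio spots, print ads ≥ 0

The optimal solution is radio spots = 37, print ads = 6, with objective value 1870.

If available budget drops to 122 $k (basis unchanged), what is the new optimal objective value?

Check each constraint at x*: design 203/203 (tight); production 178/183 (slack 5); budget 123/123 (tight); airtime 191/207 (slack 16).
Slack constraints have shadow price 0 (complementary slackness).
The binding rows give the dual system: 5·y_design + 3·y_budget = 46 and 3·y_design + 2·y_budget = 28.
Solving: y_design = 8, y_budget = 2.
Δz = y_budget·Δb = 2 × (-1) = -2, so new z* = 1870 − 2 = 1868.

1868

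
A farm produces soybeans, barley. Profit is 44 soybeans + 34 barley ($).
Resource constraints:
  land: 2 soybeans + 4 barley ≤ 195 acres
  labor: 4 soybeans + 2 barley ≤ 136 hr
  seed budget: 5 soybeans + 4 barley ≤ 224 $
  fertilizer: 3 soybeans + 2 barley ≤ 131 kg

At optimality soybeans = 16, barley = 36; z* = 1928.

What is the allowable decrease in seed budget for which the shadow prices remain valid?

54

Binding constraints: labor, seed budget. The basis is B = [[4,2],[5,4]] with det 6.
Per unit decrease in seed budget, x* moves by d = (0.3333, -0.6667).
The basis stays optimal until barley reaches 0; allowable decrease = 54 $.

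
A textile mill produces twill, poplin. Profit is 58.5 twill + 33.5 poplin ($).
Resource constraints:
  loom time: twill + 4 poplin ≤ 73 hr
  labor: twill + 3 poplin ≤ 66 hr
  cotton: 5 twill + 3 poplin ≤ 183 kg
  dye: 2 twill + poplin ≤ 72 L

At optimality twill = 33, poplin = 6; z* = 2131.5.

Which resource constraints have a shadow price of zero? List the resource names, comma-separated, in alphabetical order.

loom time: 57/73 (slack 16)
labor: 51/66 (slack 15)
cotton: 183/183 (binding)
dye: 72/72 (binding)
By complementary slackness, a constraint with positive slack has shadow price 0 → labor, loom time.

labor, loom time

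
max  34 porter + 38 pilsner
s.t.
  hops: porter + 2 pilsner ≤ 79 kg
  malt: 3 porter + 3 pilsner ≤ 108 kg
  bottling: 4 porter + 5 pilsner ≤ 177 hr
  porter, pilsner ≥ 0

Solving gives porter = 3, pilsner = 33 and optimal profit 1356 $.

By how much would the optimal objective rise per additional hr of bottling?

At the optimum: hops uses 69 of 79 (slack = 10); malt uses 108 of 108 (binding); bottling uses 177 of 177 (binding).
Since hops is not tight, its dual is 0.
The binding rows give the dual system: 3·y_malt + 4·y_bottling = 34 and 3·y_malt + 5·y_bottling = 38.
This yields shadow prices y_malt = 6, y_bottling = 4.
Shadow price of bottling = 4.

4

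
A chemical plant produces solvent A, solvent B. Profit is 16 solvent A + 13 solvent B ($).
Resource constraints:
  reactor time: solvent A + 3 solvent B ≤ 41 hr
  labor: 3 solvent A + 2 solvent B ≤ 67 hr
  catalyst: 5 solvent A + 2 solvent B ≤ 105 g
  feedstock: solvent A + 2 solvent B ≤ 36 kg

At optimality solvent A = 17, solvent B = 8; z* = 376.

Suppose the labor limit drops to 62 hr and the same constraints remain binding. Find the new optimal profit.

351

Check each constraint at x*: reactor time 41/41 (tight); labor 67/67 (tight); catalyst 101/105 (slack 4); feedstock 33/36 (slack 3).
Since catalyst, feedstock are not tight, their duals are 0.
From A_Bᵀ y = c: 1·y_reactor time + 3·y_labor = 16; 3·y_reactor time + 2·y_labor = 13.
This yields shadow prices y_reactor time = 1, y_labor = 5.
Δz = y_labor·Δb = 5 × (-5) = -25, so new z* = 376 − 25 = 351.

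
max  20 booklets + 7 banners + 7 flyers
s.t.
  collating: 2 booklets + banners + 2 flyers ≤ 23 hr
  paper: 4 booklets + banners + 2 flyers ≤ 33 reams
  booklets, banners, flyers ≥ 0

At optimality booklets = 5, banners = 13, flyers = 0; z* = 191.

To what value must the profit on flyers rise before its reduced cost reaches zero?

14

At the optimum: collating uses 23 of 23 (binding); paper uses 33 of 33 (binding).
Dual feasibility on the basic columns requires 2·y_collating + 4·y_paper = 20, 1·y_collating + 1·y_paper = 7.
→ y_collating = 4 and y_paper = 3.
flyers enters the basis when its profit ≥ yᵀa₃ = 4·2 + 3·2 = 14.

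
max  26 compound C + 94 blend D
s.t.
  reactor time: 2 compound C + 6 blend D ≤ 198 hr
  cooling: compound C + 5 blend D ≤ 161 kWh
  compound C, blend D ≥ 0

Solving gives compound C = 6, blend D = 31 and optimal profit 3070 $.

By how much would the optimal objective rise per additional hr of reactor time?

Check each constraint at x*: reactor time 198/198 (tight); cooling 161/161 (tight).
From A_Bᵀ y = c: 2·y_reactor time + 1·y_cooling = 26; 6·y_reactor time + 5·y_cooling = 94.
This yields shadow prices y_reactor time = 9, y_cooling = 8.
Shadow price of reactor time = 9.

9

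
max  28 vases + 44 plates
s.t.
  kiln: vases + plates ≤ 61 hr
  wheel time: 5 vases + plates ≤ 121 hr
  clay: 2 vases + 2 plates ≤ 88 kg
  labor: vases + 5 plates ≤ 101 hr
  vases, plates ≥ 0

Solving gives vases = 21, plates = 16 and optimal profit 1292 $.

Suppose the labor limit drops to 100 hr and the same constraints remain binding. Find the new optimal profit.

1284

Check each constraint at x*: kiln 37/61 (slack 24); wheel time 121/121 (tight); clay 74/88 (slack 14); labor 101/101 (tight).
Since kiln, clay are not tight, their duals are 0.
The binding rows give the dual system: 5·y_wheel time + 1·y_labor = 28 and 1·y_wheel time + 5·y_labor = 44.
This yields shadow prices y_wheel time = 4, y_labor = 8.
Δz = y_labor·Δb = 8 × (-1) = -8, so new z* = 1292 − 8 = 1284.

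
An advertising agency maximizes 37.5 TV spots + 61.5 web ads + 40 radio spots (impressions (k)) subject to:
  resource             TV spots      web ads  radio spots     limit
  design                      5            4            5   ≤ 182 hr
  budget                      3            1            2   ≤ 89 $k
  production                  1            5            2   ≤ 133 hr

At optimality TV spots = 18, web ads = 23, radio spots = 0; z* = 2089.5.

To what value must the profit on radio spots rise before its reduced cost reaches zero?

45

Binding: design and production. Non-binding: budget (12 unused).
Slack constraints have shadow price 0 (complementary slackness).
From A_Bᵀ y = c: 5·y_design + 1·y_production = 37.5; 4·y_design + 5·y_production = 61.5.
This yields shadow prices y_design = 6, y_production = 7.5.
radio spots enters the basis when its profit ≥ yᵀa₃ = 6·5 + 7.5·2 = 45.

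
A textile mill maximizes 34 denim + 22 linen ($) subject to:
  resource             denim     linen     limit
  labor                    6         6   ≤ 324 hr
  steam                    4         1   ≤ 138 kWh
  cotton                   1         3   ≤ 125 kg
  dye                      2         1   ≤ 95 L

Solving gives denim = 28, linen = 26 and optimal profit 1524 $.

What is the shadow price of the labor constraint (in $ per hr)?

At the optimum: labor uses 324 of 324 (binding); steam uses 138 of 138 (binding); cotton uses 106 of 125 (slack = 19); dye uses 82 of 95 (slack = 13).
By complementary slackness, y = 0 for the non-binding constraints.
From A_Bᵀ y = c: 6·y_labor + 4·y_steam = 34; 6·y_labor + 1·y_steam = 22.
This yields shadow prices y_labor = 3, y_steam = 4.
Shadow price of labor = 3.

3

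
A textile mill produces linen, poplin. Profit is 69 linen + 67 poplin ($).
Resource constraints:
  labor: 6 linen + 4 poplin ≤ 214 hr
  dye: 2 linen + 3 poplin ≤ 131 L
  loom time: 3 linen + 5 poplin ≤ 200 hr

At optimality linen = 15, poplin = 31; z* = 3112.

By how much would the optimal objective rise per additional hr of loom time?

7

Binding: labor and loom time. Non-binding: dye (8 unused).
By complementary slackness, y = 0 for the non-binding constraint.
Dual feasibility on the basic columns requires 6·y_labor + 3·y_loom time = 69, 4·y_labor + 5·y_loom time = 67.
This yields shadow prices y_labor = 8, y_loom time = 7.
Shadow price of loom time = 7.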